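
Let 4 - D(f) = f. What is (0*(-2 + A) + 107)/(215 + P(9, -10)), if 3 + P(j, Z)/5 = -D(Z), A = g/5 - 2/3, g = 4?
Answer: 107/130 ≈ 0.82308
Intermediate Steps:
D(f) = 4 - f
A = 2/15 (A = 4/5 - 2/3 = 4*(⅕) - 2*⅓ = ⅘ - ⅔ = 2/15 ≈ 0.13333)
P(j, Z) = -35 + 5*Z (P(j, Z) = -15 + 5*(-(4 - Z)) = -15 + 5*(-4 + Z) = -15 + (-20 + 5*Z) = -35 + 5*Z)
(0*(-2 + A) + 107)/(215 + P(9, -10)) = (0*(-2 + 2/15) + 107)/(215 + (-35 + 5*(-10))) = (0*(-28/15) + 107)/(215 + (-35 - 50)) = (0 + 107)/(215 - 85) = 107/130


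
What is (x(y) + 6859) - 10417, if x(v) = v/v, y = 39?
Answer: -3557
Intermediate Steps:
x(v) = 1
(x(y) + 6859) - 10417 = (1 + 6859) - 10417 = 6860 - 10417 = -3557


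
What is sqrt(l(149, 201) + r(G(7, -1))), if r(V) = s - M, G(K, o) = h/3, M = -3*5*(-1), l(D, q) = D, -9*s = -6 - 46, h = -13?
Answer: sqrt(1258)/3 ≈ 11.823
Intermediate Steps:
s = 52/9 (s = -(-6 - 46)/9 = -1/9*(-52) = 52/9 ≈ 5.7778)
M = 15 (M = -15*(-1) = 15)
G(K, o) = -13/3
r(V) = -83/9 (r(V) = 52/9 - 1*15 = 52/9 - 15 = -83/9)
sqrt(l(149, 201) + r(G(7, -1))) = sqrt(149 - 83/9) = sqrt(1258/9) = sqrt(1258)/3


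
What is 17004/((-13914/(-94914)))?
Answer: 89662092/773 ≈ 1.1599e+5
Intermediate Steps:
17004/((-13914/(-94914))) = 17004/((-13914*(-1/94914))) = 17004/(773/5273) = 17004*(5273/773) = 89662092/773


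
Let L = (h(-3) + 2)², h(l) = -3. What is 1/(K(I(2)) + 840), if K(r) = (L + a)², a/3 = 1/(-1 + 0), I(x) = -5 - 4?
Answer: 1/844 ≈ 0.0011848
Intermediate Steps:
I(x) = -9
L = 1 (L = (-3 + 2)² = (-1)² = 1)
a = -3 (a = 3/(-1 + 0) = 3/(-1) = 3*(-1) = -3)
K(r) = 4 (K(r) = (1 - 3)² = (-2)² = 4)
1/(K(I(2)) + 840) = 1/(4 + 840) = 1/844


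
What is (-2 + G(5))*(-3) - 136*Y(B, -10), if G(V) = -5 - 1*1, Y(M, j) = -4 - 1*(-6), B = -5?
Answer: -248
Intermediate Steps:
Y(M, j) = 2 (Y(M, j) = -4 + 6 = 2)
G(V) = -6 (G(V) = -5 - 1 = -6)
(-2 + G(5))*(-3) - 136*Y(B, -10) = (-2 - 6)*(-3) - 136*2 = -8*(-3) - 272 = 24 - 272 = -248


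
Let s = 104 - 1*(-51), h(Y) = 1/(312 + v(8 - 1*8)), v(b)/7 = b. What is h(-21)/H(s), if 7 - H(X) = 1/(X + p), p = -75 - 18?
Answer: 31/67548 ≈ 0.00045893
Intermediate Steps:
v(b) = 7*b
h(Y) = 1/312 (h(Y) = 1/(312 + 7*(8 - 1*8)) = 1/(312 + 7*(8 - 8)) = 1/(312 + 7*0) = 1/(312 + 0) = 1/312)
p = -93
s = 155 (s = 104 + 51 = 155)
H(X) = 7 - 1/(-93 + X) (H(X) = 7 - 1/(X - 93) = 7 - 1/(-93 + X))
h(-21)/H(s) = 1/(312*(((-652 + 7*155)/(-93 + 155)))) = 1/(312*(((-652 + 1085)/62))) = 1/(312*(((1/62)*433))) = 1/(312*(433/62)) = (1/312)*(62/433) = 31/67548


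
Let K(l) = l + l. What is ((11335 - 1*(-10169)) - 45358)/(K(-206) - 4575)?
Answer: 23854/4987 ≈ 4.7832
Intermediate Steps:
K(l) = 2*l
((11335 - 1*(-10169)) - 45358)/(K(-206) - 4575) = ((11335 - 1*(-10169)) - 45358)/(2*(-206) - 4575) = ((11335 + 10169) - 45358)/(-412 - 4575) = (21504 - 45358)/(-4987) = -23854*(-1/4987) = 23854/4987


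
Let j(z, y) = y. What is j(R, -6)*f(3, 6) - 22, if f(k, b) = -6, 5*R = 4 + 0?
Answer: 14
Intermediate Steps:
R = ⅘ (R = (4 + 0)/5 = (⅕)*4 = ⅘ ≈ 0.80000)
j(R, -6)*f(3, 6) - 22 = -6*(-6) - 22 = 36 - 22 = 14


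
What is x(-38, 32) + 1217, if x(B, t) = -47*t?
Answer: -287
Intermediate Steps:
x(-38, 32) + 1217 = -47*32 + 1217 = -1504 + 1217 = -287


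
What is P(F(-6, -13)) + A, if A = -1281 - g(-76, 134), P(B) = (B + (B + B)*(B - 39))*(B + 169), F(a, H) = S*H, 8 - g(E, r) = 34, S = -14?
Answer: 18332879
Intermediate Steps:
g(E, r) = -26 (g(E, r) = 8 - 1*34 = 8 - 34 = -26)
F(a, H) = -14*H
P(B) = (169 + B)*(B + 2*B*(-39 + B)) (P(B) = (B + (2*B)*(-39 + B))*(169 + B) = (B + 2*B*(-39 + B))*(169 + B) = (169 + B)*(B + 2*B*(-39 + B)))
A = -1255 (A = -1281 - 1*(-26) = -1281 + 26 = -1255)
P(F(-6, -13)) + A = (-14*(-13))*(-13013 + 2*(-14*(-13))**2 + 261*(-14*(-13))) - 1255 = 182*(-13013 + 2*182**2 + 261*182) - 1255 = 182*(-13013 + 2*33124 + 47502) - 1255 = 182*(-13013 + 66248 + 47502) - 1255 = 182*100737 - 1255 = 18334134 - 1255 = 18332879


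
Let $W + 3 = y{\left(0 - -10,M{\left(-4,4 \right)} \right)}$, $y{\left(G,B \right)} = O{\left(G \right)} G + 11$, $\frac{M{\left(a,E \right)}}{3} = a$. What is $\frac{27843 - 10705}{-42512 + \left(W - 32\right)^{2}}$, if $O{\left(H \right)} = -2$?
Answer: $- \frac{8569}{20288} \approx -0.42237$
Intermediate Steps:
$M{\left(a,E \right)} = 3 a$
$y{\left(G,B \right)} = 11 - 2 G$ ($y{\left(G,B \right)} = - 2 G + 11 = 11 - 2 G$)
$W = -12$ ($W = -3 + \left(11 - 2 \left(0 - -10\right)\right) = -3 + \left(11 - 2 \left(0 + 10\right)\right) = -3 + \left(11 - 20\right) = -3 - 9 = -12$)
$\frac{27843 - 10705}{-42512 + \left(W - 32\right)^{2}} = \frac{27843 - 10705}{-42512 + \left(-12 - 32\right)^{2}} = \frac{17138}{-42512 + \left(-44\right)^{2}} = \frac{17138}{-42512 + 1936} = \frac{17138}{-40576} = 17138 \left(- \frac{1}{40576}\right) = - \frac{8569}{20288}$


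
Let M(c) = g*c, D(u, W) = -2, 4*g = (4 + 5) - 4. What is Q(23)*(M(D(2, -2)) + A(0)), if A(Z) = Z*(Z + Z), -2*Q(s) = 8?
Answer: 10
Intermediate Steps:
g = 5/4 (g = ((4 + 5) - 4)/4 = (9 - 4)/4 = (¼)*5 = 5/4 ≈ 1.2500)
Q(s) = -4 (Q(s) = -½*8 = -4)
A(Z) = 2*Z² (A(Z) = Z*(2*Z) = 2*Z²)
M(c) = 5*c/4
Q(23)*(M(D(2, -2)) + A(0)) = -4*((5/4)*(-2) + 2*0²) = -4*(-5/2 + 2*0) = -4*(-5/2 + 0) = -4*(-5/2) = 10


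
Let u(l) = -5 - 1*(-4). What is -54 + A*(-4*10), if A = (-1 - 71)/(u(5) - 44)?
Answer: -118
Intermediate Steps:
u(l) = -1 (u(l) = -5 + 4 = -1)
A = 8/5 (A = (-1 - 71)/(-1 - 44) = -72/(-45) = -72*(-1/45) = 8/5 ≈ 1.6000)
-54 + A*(-4*10) = -54 + 8*(-4*10)/5 = -54 + (8/5)*(-40) = -54 - 64 = -118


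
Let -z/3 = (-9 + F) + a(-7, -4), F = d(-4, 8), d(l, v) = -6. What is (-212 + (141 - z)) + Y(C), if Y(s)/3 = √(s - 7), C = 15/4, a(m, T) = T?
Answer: -128 + 3*I*√13/2 ≈ -128.0 + 5.4083*I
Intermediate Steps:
F = -6
z = 57 (z = -3*((-9 - 6) - 4) = -3*(-15 - 4) = -3*(-19) = 57)
C = 15/4 (C = 15*(¼) = 15/4 ≈ 3.7500)
Y(s) = 3*√(-7 + s) (Y(s) = 3*√(s - 7) = 3*√(-7 + s))
(-212 + (141 - z)) + Y(C) = (-212 + (141 - 1*57)) + 3*√(-7 + 15/4) = (-212 + (141 - 57)) + 3*√(-13/4) = (-212 + 84) + 3*(I*√13/2) = -128 + 3*I*√13/2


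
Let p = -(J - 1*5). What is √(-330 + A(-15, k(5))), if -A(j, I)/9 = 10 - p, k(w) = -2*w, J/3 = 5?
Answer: I*√510 ≈ 22.583*I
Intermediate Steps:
J = 15 (J = 3*5 = 15)
p = -10 (p = -(15 - 1*5) = -(15 - 5) = -1*10 = -10)
A(j, I) = -180 (A(j, I) = -9*(10 - 1*(-10)) = -9*(10 + 10) = -9*20 = -180)
√(-330 + A(-15, k(5))) = √(-330 - 180) = √(-510) = I*√510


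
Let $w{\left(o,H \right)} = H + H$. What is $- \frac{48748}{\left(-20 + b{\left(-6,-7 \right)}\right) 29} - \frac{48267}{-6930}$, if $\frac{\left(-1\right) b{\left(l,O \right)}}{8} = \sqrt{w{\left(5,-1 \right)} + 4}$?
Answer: $\frac{49563909}{379610} - \frac{24374 \sqrt{2}}{493} \approx 60.646$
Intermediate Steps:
$w{\left(o,H \right)} = 2 H$
$b{\left(l,O \right)} = - 8 \sqrt{2}$ ($b{\left(l,O \right)} = - 8 \sqrt{2 \left(-1\right) + 4} = - 8 \sqrt{-2 + 4} = - 8 \sqrt{2}$)
$- \frac{48748}{\left(-20 + b{\left(-6,-7 \right)}\right) 29} - \frac{48267}{-6930} = - \frac{48748}{\left(-20 - 8 \sqrt{2}\right) 29} - \frac{48267}{-6930} = - \frac{48748}{-580 - 232 \sqrt{2}} - - \frac{5363}{770} = - \frac{48748}{-580 - 232 \sqrt{2}} + \frac{5363}{770} = \frac{5363}{770} - \frac{48748}{-580 - 232 \sqrt{2}}$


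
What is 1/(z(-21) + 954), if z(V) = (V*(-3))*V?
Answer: -1/369 ≈ -0.0027100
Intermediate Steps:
z(V) = -3*V² (z(V) = (-3*V)*V = -3*V²)
1/(z(-21) + 954) = 1/(-3*(-21)² + 954) = 1/(-3*441 + 954) = 1/(-1323 + 954) = 1/(-369) = -1/369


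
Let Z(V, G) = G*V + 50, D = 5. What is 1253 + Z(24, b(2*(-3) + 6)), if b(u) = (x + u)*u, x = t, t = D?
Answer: 1303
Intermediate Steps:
t = 5
x = 5
b(u) = u*(5 + u) (b(u) = (5 + u)*u = u*(5 + u))
Z(V, G) = 50 + G*V
1253 + Z(24, b(2*(-3) + 6)) = 1253 + (50 + ((2*(-3) + 6)*(5 + (2*(-3) + 6)))*24) = 1253 + (50 + ((-6 + 6)*(5 + (-6 + 6)))*24) = 1253 + (50 + (0*(5 + 0))*24) = 1253 + (50 + (0*5)*24) = 1253 + (50 + 0*24) = 1253 + (50 + 0) = 1253 + 50 = 1303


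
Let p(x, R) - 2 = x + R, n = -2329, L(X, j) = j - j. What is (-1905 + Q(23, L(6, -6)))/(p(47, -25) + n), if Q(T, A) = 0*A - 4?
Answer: 1909/2305 ≈ 0.82820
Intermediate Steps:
L(X, j) = 0
p(x, R) = 2 + R + x (p(x, R) = 2 + (x + R) = 2 + (R + x) = 2 + R + x)
Q(T, A) = -4 (Q(T, A) = 0 - 4 = -4)
(-1905 + Q(23, L(6, -6)))/(p(47, -25) + n) = (-1905 - 4)/((2 - 25 + 47) - 2329) = -1909/(24 - 2329) = -1909/(-2305) = -1909*(-1/2305) = 1909/2305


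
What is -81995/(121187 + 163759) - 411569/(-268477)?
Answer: 95261168659/76501447242 ≈ 1.2452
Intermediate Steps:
-81995/(121187 + 163759) - 411569/(-268477) = -81995/284946 - 411569*(-1/268477) = -81995*1/284946 + 411569/268477 = -81995/284946 + 411569/268477 = 95261168659/76501447242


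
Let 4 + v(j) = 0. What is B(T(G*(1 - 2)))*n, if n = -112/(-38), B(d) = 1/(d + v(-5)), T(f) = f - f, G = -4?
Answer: -14/19 ≈ -0.73684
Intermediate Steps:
v(j) = -4 (v(j) = -4 + 0 = -4)
T(f) = 0
B(d) = 1/(-4 + d) (B(d) = 1/(d - 4) = 1/(-4 + d))
n = 56/19 (n = -112*(-1/38) = 56/19 ≈ 2.9474)
B(T(G*(1 - 2)))*n = (56/19)/(-4 + 0) = (56/19)/(-4) = -¼*56/19 = -14/19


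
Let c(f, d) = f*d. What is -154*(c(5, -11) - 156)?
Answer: 32494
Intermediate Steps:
c(f, d) = d*f
-154*(c(5, -11) - 156) = -154*(-11*5 - 156) = -154*(-55 - 156) = -154*(-211) = 32494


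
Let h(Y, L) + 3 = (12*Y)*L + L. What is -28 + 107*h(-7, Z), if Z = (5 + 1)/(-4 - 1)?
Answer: 51541/5 ≈ 10308.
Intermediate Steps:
Z = -6/5 (Z = 6/(-5) = 6*(-1/5) = -6/5 ≈ -1.2000)
h(Y, L) = -3 + L + 12*L*Y (h(Y, L) = -3 + ((12*Y)*L + L) = -3 + (12*L*Y + L) = -3 + (L + 12*L*Y) = -3 + L + 12*L*Y)
-28 + 107*h(-7, Z) = -28 + 107*(-3 - 6/5 + 12*(-6/5)*(-7)) = -28 + 107*(-3 - 6/5 + 504/5) = -28 + 107*(483/5) = -28 + 51681/5 = 51541/5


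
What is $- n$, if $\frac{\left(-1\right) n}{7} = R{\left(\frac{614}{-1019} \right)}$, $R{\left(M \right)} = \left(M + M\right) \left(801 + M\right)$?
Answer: $- \frac{7010940580}{1038361} \approx -6751.9$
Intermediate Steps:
$R{\left(M \right)} = 2 M \left(801 + M\right)$
$n = \frac{7010940580}{1038361}$ ($n = - 7 \cdot 2 \frac{614}{-1019} \left(801 + \frac{614}{-1019}\right) = - 7 \cdot 2 \cdot 614 \left(- \frac{1}{1019}\right) \left(801 + 614 \left(- \frac{1}{1019}\right)\right) = - 7 \cdot 2 \left(- \frac{614}{1019}\right) \left(801 - \frac{614}{1019}\right) = - 7 \cdot 2 \left(- \frac{614}{1019}\right) \frac{815605}{1019} = \left(-7\right) \left(- \frac{1001562940}{1038361}\right) = \frac{7010940580}{1038361} \approx 6751.9$)
$- n = \left(-1\right) \frac{7010940580}{1038361} = - \frac{7010940580}{1038361}$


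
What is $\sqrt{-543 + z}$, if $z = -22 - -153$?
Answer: $2 i \sqrt{103} \approx 20.298 i$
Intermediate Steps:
$z = 131$ ($z = -22 + 153 = 131$)
$\sqrt{-543 + z} = \sqrt{-543 + 131} = \sqrt{-412} = 2 i \sqrt{103}$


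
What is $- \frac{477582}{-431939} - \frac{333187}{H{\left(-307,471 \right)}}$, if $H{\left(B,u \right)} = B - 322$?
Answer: $\frac{144216858671}{271689631} \approx 530.81$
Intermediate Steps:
$H{\left(B,u \right)} = -322 + B$
$- \frac{477582}{-431939} - \frac{333187}{H{\left(-307,471 \right)}} = - \frac{477582}{-431939} - \frac{333187}{-322 - 307} = \left(-477582\right) \left(- \frac{1}{431939}\right) - \frac{333187}{-629} = \frac{477582}{431939} - - \frac{333187}{629} = \frac{477582}{431939} + \frac{333187}{629} = \frac{144216858671}{271689631}$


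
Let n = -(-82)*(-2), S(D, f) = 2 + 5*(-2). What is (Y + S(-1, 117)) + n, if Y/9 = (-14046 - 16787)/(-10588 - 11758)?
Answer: -3566015/22346 ≈ -159.58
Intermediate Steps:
S(D, f) = -8 (S(D, f) = 2 - 10 = -8)
Y = 277497/22346 (Y = 9*((-14046 - 16787)/(-10588 - 11758)) = 9*(-30833/(-22346)) = 9*(-30833*(-1/22346)) = 9*(30833/22346) = 277497/22346 ≈ 12.418)
n = -164 (n = -82*2 = -164)
(Y + S(-1, 117)) + n = (277497/22346 - 8) - 164 = 98729/22346 - 164 = -3566015/22346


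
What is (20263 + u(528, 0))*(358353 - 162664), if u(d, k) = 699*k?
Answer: 3965246207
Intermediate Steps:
(20263 + u(528, 0))*(358353 - 162664) = (20263 + 699*0)*(358353 - 162664) = (20263 + 0)*195689 = 20263*195689 = 3965246207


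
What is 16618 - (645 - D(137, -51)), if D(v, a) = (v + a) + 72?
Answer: 16131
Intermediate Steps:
D(v, a) = 72 + a + v (D(v, a) = (a + v) + 72 = 72 + a + v)
16618 - (645 - D(137, -51)) = 16618 - (645 - (72 - 51 + 137)) = 16618 - (645 - 1*158) = 16618 - (645 - 158) = 16618 - 1*487 = 16618 - 487 = 16131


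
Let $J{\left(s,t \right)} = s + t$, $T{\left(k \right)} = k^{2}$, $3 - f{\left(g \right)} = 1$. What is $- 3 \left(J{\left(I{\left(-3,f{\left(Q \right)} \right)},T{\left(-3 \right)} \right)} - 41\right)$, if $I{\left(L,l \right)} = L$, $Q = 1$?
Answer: $105$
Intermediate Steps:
$f{\left(g \right)} = 2$ ($f{\left(g \right)} = 3 - 1 = 2$)
$- 3 \left(J{\left(I{\left(-3,f{\left(Q \right)} \right)},T{\left(-3 \right)} \right)} - 41\right) = - 3 \left(\left(-3 + \left(-3\right)^{2}\right) - 41\right) = - 3 \left(\left(-3 + 9\right) - 41\right) = - 3 \left(6 - 41\right) = \left(-3\right) \left(-35\right) = 105$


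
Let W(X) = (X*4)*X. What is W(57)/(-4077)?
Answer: -1444/453 ≈ -3.1876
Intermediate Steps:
W(X) = 4*X² (W(X) = (4*X)*X = 4*X²)
W(57)/(-4077) = (4*57²)/(-4077) = (4*3249)*(-1/4077) = 12996*(-1/4077) = -1444/453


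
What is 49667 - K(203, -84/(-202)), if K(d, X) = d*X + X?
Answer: 5007799/101 ≈ 49582.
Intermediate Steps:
K(d, X) = X + X*d (K(d, X) = X*d + X = X + X*d)
49667 - K(203, -84/(-202)) = 49667 - (-84/(-202))*(1 + 203) = 49667 - (-84*(-1/202))*204 = 49667 - 42*204/101 = 49667 - 1*8568/101 = 49667 - 8568/101 = 5007799/101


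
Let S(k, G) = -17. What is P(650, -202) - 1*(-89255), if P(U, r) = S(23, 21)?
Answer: 89238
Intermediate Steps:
P(U, r) = -17
P(650, -202) - 1*(-89255) = -17 - 1*(-89255) = -17 + 89255 = 89238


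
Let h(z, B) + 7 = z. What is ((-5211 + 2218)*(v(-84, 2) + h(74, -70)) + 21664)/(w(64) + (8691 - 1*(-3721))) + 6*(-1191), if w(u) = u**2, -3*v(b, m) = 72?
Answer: -118073203/16508 ≈ -7152.5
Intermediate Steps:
h(z, B) = -7 + z
v(b, m) = -24 (v(b, m) = -1/3*72 = -24)
((-5211 + 2218)*(v(-84, 2) + h(74, -70)) + 21664)/(w(64) + (8691 - 1*(-3721))) + 6*(-1191) = ((-5211 + 2218)*(-24 + (-7 + 74)) + 21664)/(64**2 + (8691 - 1*(-3721))) + 6*(-1191) = (-2993*(-24 + 67) + 21664)/(4096 + (8691 + 3721)) - 7146 = (-2993*43 + 21664)/(4096 + 12412) - 7146 = (-128699 + 21664)/16508 - 7146 = -107035*1/16508 - 7146 = -107035/16508 - 7146 = -118073203/16508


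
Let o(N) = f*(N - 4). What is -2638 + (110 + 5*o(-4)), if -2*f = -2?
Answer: -2568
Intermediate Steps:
f = 1 (f = -½*(-2) = 1)
o(N) = -4 + N (o(N) = 1*(N - 4) = 1*(-4 + N) = -4 + N)
-2638 + (110 + 5*o(-4)) = -2638 + (110 + 5*(-4 - 4)) = -2638 + (110 + 5*(-8)) = -2638 + (110 - 40) = -2638 + 70 = -2568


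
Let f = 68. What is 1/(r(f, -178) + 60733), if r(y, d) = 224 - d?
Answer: 1/61135 ≈ 1.6357e-5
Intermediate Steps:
1/(r(f, -178) + 60733) = 1/((224 - 1*(-178)) + 60733) = 1/((224 + 178) + 60733) = 1/(402 + 60733) = 1/61135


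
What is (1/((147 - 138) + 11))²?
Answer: 1/400 ≈ 0.0025000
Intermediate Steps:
(1/((147 - 138) + 11))² = (1/(9 + 11))² = (1/20)² = 1/400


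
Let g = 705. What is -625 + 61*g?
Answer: 42380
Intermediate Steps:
-625 + 61*g = -625 + 61*705 = -625 + 43005 = 42380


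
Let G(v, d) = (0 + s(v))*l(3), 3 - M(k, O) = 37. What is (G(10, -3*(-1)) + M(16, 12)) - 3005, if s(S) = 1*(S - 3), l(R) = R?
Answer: -3018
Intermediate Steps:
s(S) = -3 + S (s(S) = 1*(-3 + S) = -3 + S)
M(k, O) = -34 (M(k, O) = 3 - 1*37 = 3 - 37 = -34)
G(v, d) = -9 + 3*v (G(v, d) = (0 + (-3 + v))*3 = (-3 + v)*3 = -9 + 3*v)
(G(10, -3*(-1)) + M(16, 12)) - 3005 = ((-9 + 3*10) - 34) - 3005 = ((-9 + 30) - 34) - 3005 = (21 - 34) - 3005 = -13 - 3005 = -3018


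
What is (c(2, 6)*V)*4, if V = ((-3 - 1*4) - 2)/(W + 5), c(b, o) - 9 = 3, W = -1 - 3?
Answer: -432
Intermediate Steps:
W = -4
c(b, o) = 12 (c(b, o) = 9 + 3 = 12)
V = -9 (V = ((-3 - 1*4) - 2)/(-4 + 5) = ((-3 - 4) - 2)/1 = (-7 - 2)*1 = -9*1 = -9)
(c(2, 6)*V)*4 = (12*(-9))*4 = -108*4 = -432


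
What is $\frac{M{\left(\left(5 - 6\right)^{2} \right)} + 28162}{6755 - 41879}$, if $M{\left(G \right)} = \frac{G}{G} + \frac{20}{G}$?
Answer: $- \frac{28183}{35124} \approx -0.80239$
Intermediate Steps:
$M{\left(G \right)} = 1 + \frac{20}{G}$
$\frac{M{\left(\left(5 - 6\right)^{2} \right)} + 28162}{6755 - 41879} = \frac{\frac{20 + \left(5 - 6\right)^{2}}{\left(5 - 6\right)^{2}} + 28162}{6755 - 41879} = \frac{\frac{20 + \left(-1\right)^{2}}{\left(-1\right)^{2}} + 28162}{-35124} = \left(\frac{20 + 1}{1} + 28162\right) \left(- \frac{1}{35124}\right) = \left(1 \cdot 21 + 28162\right) \left(- \frac{1}{35124}\right) = \left(21 + 28162\right) \left(- \frac{1}{35124}\right) = 28183 \left(- \frac{1}{35124}\right) = - \frac{28183}{35124}$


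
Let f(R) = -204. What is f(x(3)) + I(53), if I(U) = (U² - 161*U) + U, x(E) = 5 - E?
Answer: -5875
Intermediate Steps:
I(U) = U² - 160*U
f(x(3)) + I(53) = -204 + 53*(-160 + 53) = -204 + 53*(-107) = -204 - 5671 = -5875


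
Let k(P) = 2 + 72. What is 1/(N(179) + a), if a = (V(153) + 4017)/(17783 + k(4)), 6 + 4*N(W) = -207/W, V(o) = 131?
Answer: -12785612/19904849 ≈ -0.64234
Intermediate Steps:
k(P) = 74
N(W) = -3/2 - 207/(4*W) (N(W) = -3/2 + (-207/W)/4 = -3/2 - 207/(4*W))
a = 4148/17857 (a = (131 + 4017)/(17783 + 74) = 4148/17857 ≈ 0.23229)
1/(N(179) + a) = 1/((3/4)*(-69 - 2*179)/179 + 4148/17857) = 1/((3/4)*(1/179)*(-69 - 358) + 4148/17857) = 1/((3/4)*(1/179)*(-427) + 4148/17857) = 1/(-1281/716 + 4148/17857) = 1/(-19904849/12785612) = -12785612/19904849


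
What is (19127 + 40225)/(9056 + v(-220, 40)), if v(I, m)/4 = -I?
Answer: 2473/414 ≈ 5.9734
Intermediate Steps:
v(I, m) = -4*I (v(I, m) = 4*(-I) = -4*I)
(19127 + 40225)/(9056 + v(-220, 40)) = (19127 + 40225)/(9056 - 4*(-220)) = 59352/(9056 + 880) = 59352/9936 = 59352*(1/9936) = 2473/414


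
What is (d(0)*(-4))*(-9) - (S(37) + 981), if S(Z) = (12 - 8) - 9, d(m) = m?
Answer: -976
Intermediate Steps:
S(Z) = -5 (S(Z) = 4 - 9 = -5)
(d(0)*(-4))*(-9) - (S(37) + 981) = (0*(-4))*(-9) - (-5 + 981) = 0*(-9) - 1*976 = 0 - 976 = -976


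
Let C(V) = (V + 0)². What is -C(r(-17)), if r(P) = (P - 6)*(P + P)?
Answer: -611524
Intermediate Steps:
r(P) = 2*P*(-6 + P) (r(P) = (-6 + P)*(2*P) = 2*P*(-6 + P))
C(V) = V²
-C(r(-17)) = -(2*(-17)*(-6 - 17))² = -(2*(-17)*(-23))² = -1*782² = -1*611524 = -611524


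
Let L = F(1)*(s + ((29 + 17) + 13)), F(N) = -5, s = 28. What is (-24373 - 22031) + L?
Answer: -46839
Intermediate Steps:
L = -435 (L = -5*(28 + ((29 + 17) + 13)) = -5*(28 + (46 + 13)) = -5*(28 + 59) = -5*87 = -435)
(-24373 - 22031) + L = (-24373 - 22031) - 435 = -46404 - 435 = -46839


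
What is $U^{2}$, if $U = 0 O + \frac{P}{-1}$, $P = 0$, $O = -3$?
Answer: $0$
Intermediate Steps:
$U = 0$ ($U = 0 \left(-3\right) + \frac{0}{-1} = 0 + 0 \left(-1\right) = 0 + 0 = 0$)
$U^{2} = 0^{2} = 0$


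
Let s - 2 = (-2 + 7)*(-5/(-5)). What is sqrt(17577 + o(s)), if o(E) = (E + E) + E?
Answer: sqrt(17598) ≈ 132.66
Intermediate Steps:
s = 7 (s = 2 + (-2 + 7)*(-5/(-5)) = 2 + 5*(-5*(-1/5)) = 2 + 5*1 = 2 + 5 = 7)
o(E) = 3*E (o(E) = 2*E + E = 3*E)
sqrt(17577 + o(s)) = sqrt(17577 + 3*7) = sqrt(17577 + 21) = sqrt(17598)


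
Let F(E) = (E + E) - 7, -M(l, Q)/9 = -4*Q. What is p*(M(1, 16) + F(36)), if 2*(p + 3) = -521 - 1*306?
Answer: -533953/2 ≈ -2.6698e+5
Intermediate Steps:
M(l, Q) = 36*Q (M(l, Q) = -(-36)*Q = 36*Q)
p = -833/2 (p = -3 + (-521 - 1*306)/2 = -3 + (-521 - 306)/2 = -3 + (1/2)*(-827) = -3 - 827/2 = -833/2 ≈ -416.50)
F(E) = -7 + 2*E (F(E) = 2*E - 7 = -7 + 2*E)
p*(M(1, 16) + F(36)) = -833*(36*16 + (-7 + 2*36))/2 = -833*(576 + (-7 + 72))/2 = -833*(576 + 65)/2 = -833/2*641 = -533953/2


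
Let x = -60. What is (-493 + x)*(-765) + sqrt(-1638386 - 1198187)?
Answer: 423045 + I*sqrt(2836573) ≈ 4.2305e+5 + 1684.2*I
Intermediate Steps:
(-493 + x)*(-765) + sqrt(-1638386 - 1198187) = (-493 - 60)*(-765) + sqrt(-1638386 - 1198187) = -553*(-765) + sqrt(-2836573) = 423045 + I*sqrt(2836573)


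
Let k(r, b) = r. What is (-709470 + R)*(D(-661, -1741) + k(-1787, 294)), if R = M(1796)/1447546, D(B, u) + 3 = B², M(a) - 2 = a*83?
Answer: -223437660627531525/723773 ≈ -3.0871e+11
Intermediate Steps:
M(a) = 2 + 83*a (M(a) = 2 + a*83 = 2 + 83*a)
D(B, u) = -3 + B²
R = 74535/723773 (R = (2 + 83*1796)/1447546 = (2 + 149068)*(1/1447546) = 149070*(1/1447546) = 74535/723773 ≈ 0.10298)
(-709470 + R)*(D(-661, -1741) + k(-1787, 294)) = (-709470 + 74535/723773)*((-3 + (-661)²) - 1787) = -513495155775*((-3 + 436921) - 1787)/723773 = -513495155775*(436918 - 1787)/723773 = -513495155775/723773*435131 = -223437660627531525/723773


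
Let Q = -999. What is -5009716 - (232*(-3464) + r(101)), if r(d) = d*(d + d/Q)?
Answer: -4212042530/999 ≈ -4.2163e+6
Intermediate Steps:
r(d) = 998*d²/999 (r(d) = d*(d + d/(-999)) = d*(d + d*(-1/999)) = d*(d - d/999) = d*(998*d/999) = 998*d²/999)
-5009716 - (232*(-3464) + r(101)) = -5009716 - (232*(-3464) + (998/999)*101²) = -5009716 - (-803648 + (998/999)*10201) = -5009716 - (-803648 + 10180598/999) = -5009716 - 1*(-792663754/999) = -5009716 + 792663754/999 = -4212042530/999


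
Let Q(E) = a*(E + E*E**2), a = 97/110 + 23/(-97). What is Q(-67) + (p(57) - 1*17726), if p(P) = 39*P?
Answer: -223482658/1067 ≈ -2.0945e+5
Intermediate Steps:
a = 6879/10670 (a = 97*(1/110) + 23*(-1/97) = 97/110 - 23/97 = 6879/10670 ≈ 0.64470)
Q(E) = 6879*E/10670 + 6879*E**3/10670 (Q(E) = 6879*(E + E*E**2)/10670 = 6879*(E + E**3)/10670 = 6879*E/10670 + 6879*E**3/10670)
Q(-67) + (p(57) - 1*17726) = (6879/10670)*(-67)*(1 + (-67)**2) + (39*57 - 1*17726) = (6879/10670)*(-67)*(1 + 4489) + (2223 - 17726) = (6879/10670)*(-67)*4490 - 15503 = -206940957/1067 - 15503 = -223482658/1067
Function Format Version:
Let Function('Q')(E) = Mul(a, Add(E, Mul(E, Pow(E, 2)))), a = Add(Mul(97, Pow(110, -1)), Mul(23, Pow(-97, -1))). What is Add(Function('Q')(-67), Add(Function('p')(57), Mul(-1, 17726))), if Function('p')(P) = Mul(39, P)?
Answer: Rational(-223482658, 1067) ≈ -2.0945e+5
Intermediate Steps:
a = Rational(6879, 10670) (a = Add(Mul(97, Rational(1, 110)), Mul(23, Rational(-1, 97))) = Add(Rational(97, 110), Rational(-23, 97)) = Rational(6879, 10670) ≈ 0.64470)
Function('Q')(E) = Add(Mul(Rational(6879, 10670), E), Mul(Rational(6879, 10670), Pow(E, 3))) (Function('Q')(E) = Mul(Rational(6879, 10670), Add(E, Mul(E, Pow(E, 2)))) = Mul(Rational(6879, 10670), Add(E, Pow(E, 3))) = Add(Mul(Rational(6879, 10670), E), Mul(Rational(6879, 10670), Pow(E, 3))))
Add(Function('Q')(-67), Add(Function('p')(57), Mul(-1, 17726))) = Add(Mul(Rational(6879, 10670), -67, Add(1, Pow(-67, 2))), Add(Mul(39, 57), Mul(-1, 17726))) = Add(Mul(Rational(6879, 10670), -67, Add(1, 4489)), Add(2223, -17726)) = Add(Mul(Rational(6879, 10670), -67, 4490), -15503) = Add(Rational(-206940957, 1067), -15503) = Rational(-223482658, 1067)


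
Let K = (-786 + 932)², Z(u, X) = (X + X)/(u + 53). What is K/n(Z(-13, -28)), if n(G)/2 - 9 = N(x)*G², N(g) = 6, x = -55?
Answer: 266450/519 ≈ 513.39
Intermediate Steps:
Z(u, X) = 2*X/(53 + u) (Z(u, X) = (2*X)/(53 + u) = 2*X/(53 + u))
n(G) = 18 + 12*G² (n(G) = 18 + 2*(6*G²) = 18 + 12*G²)
K = 21316 (K = 146² = 21316)
K/n(Z(-13, -28)) = 21316/(18 + 12*(2*(-28)/(53 - 13))²) = 21316/(18 + 12*(2*(-28)/40)²) = 21316/(18 + 12*(2*(-28)*(1/40))²) = 21316/(18 + 12*(-7/5)²) = 21316/(18 + 12*(49/25)) = 21316/(18 + 588/25) = 21316/(1038/25) = 21316*(25/1038) = 266450/519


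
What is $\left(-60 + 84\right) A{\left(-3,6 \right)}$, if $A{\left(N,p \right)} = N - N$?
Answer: $0$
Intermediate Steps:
$A{\left(N,p \right)} = 0$
$\left(-60 + 84\right) A{\left(-3,6 \right)} = \left(-60 + 84\right) 0 = 24 \cdot 0 = 0$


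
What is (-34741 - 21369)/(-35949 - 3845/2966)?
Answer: 166422260/106628579 ≈ 1.5608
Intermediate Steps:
(-34741 - 21369)/(-35949 - 3845/2966) = -56110/(-35949 - 3845*1/2966) = -56110/(-35949 - 3845/2966) = -56110/(-106628579/2966) = -56110*(-2966/106628579) = 166422260/106628579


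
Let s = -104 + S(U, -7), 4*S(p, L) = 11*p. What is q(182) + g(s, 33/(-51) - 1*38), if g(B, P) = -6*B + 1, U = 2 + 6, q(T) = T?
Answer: 675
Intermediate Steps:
U = 8
S(p, L) = 11*p/4 (S(p, L) = (11*p)/4 = 11*p/4)
s = -82 (s = -104 + (11/4)*8 = -104 + 22 = -82)
g(B, P) = 1 - 6*B
q(182) + g(s, 33/(-51) - 1*38) = 182 + (1 - 6*(-82)) = 182 + (1 + 492) = 182 + 493 = 675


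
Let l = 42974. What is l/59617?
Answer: 42974/59617 ≈ 0.72083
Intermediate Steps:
l/59617 = 42974/59617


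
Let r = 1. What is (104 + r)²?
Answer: 11025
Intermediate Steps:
(104 + r)² = (104 + 1)² = 105² = 11025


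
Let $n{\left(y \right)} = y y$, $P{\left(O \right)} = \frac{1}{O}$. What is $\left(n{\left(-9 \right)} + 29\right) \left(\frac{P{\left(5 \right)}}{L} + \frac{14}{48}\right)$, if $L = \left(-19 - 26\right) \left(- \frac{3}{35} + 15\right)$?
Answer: $\frac{301147}{9396} \approx 32.051$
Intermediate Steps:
$n{\left(y \right)} = y^{2}$
$L = - \frac{4698}{7}$ ($L = - 45 \left(\left(-3\right) \frac{1}{35} + 15\right) = - 45 \left(- \frac{3}{35} + 15\right) = \left(-45\right) \frac{522}{35} = - \frac{4698}{7} \approx -671.14$)
$\left(n{\left(-9 \right)} + 29\right) \left(\frac{P{\left(5 \right)}}{L} + \frac{14}{48}\right) = \left(\left(-9\right)^{2} + 29\right) \left(\frac{1}{5 \left(- \frac{4698}{7}\right)} + \frac{14}{48}\right) = \left(81 + 29\right) \left(\frac{1}{5} \left(- \frac{7}{4698}\right) + 14 \cdot \frac{1}{48}\right) = 110 \left(- \frac{7}{23490} + \frac{7}{24}\right) = 110 \cdot \frac{27377}{93960} = \frac{301147}{9396}$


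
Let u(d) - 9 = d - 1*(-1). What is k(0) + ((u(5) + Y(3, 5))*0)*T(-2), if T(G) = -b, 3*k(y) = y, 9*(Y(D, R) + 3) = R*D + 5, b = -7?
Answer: 0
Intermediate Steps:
u(d) = 10 + d (u(d) = 9 + (d - 1*(-1)) = 9 + (d + 1) = 9 + (1 + d) = 10 + d)
Y(D, R) = -22/9 + D*R/9 (Y(D, R) = -3 + (R*D + 5)/9 = -3 + (D*R + 5)/9 = -3 + (5 + D*R)/9 = -3 + (5/9 + D*R/9) = -22/9 + D*R/9)
k(y) = y/3
T(G) = 7 (T(G) = -1*(-7) = 7)
k(0) + ((u(5) + Y(3, 5))*0)*T(-2) = (⅓)*0 + (((10 + 5) + (-22/9 + (⅑)*3*5))*0)*7 = 0 + ((15 + (-22/9 + 5/3))*0)*7 = 0 + ((15 - 7/9)*0)*7 = 0 + ((128/9)*0)*7 = 0 + 0*7 = 0 + 0 = 0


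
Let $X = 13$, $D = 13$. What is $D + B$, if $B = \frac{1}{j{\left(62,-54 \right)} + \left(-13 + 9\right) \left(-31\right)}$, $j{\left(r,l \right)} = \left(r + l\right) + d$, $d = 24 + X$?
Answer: $\frac{2198}{169} \approx 13.006$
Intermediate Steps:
$d = 37$ ($d = 24 + 13 = 37$)
$j{\left(r,l \right)} = 37 + l + r$ ($j{\left(r,l \right)} = \left(r + l\right) + 37 = \left(l + r\right) + 37 = 37 + l + r$)
$B = \frac{1}{169}$ ($B = \frac{1}{\left(37 - 54 + 62\right) + \left(-13 + 9\right) \left(-31\right)} = \frac{1}{45 - -124} = \frac{1}{45 + 124} = \frac{1}{169} \approx 0.0059172$)
$D + B = 13 + \frac{1}{169} = \frac{2198}{169}$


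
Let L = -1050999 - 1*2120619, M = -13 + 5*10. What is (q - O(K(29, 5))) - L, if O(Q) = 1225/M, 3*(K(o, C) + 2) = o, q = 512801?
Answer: 136322278/37 ≈ 3.6844e+6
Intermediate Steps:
M = 37 (M = -13 + 50 = 37)
K(o, C) = -2 + o/3
O(Q) = 1225/37
L = -3171618 (L = -1050999 - 2120619 = -3171618)
(q - O(K(29, 5))) - L = (512801 - 1*1225/37) - 1*(-3171618) = (512801 - 1225/37) + 3171618 = 18972412/37 + 3171618 = 136322278/37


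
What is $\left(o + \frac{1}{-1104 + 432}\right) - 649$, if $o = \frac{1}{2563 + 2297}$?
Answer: $- \frac{176632189}{272160} \approx -649.0$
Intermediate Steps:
$o = \frac{1}{4860} \approx 0.00020576$
$\left(o + \frac{1}{-1104 + 432}\right) - 649 = \left(\frac{1}{4860} + \frac{1}{-1104 + 432}\right) - 649 = \left(\frac{1}{4860} + \frac{1}{-672}\right) - 649 = \left(\frac{1}{4860} - \frac{1}{672}\right) - 649 = - \frac{349}{272160} - 649 = - \frac{176632189}{272160}$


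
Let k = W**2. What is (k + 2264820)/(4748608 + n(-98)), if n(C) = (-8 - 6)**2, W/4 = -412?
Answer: 1245181/1187201 ≈ 1.0488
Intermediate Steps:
W = -1648 (W = 4*(-412) = -1648)
k = 2715904 (k = (-1648)**2 = 2715904)
n(C) = 196 (n(C) = (-14)**2 = 196)
(k + 2264820)/(4748608 + n(-98)) = (2715904 + 2264820)/(4748608 + 196) = 4980724/4748804 = 4980724*(1/4748804) = 1245181/1187201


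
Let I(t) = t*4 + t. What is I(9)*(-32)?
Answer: -1440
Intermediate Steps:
I(t) = 5*t (I(t) = 4*t + t = 5*t)
I(9)*(-32) = (5*9)*(-32) = 45*(-32) = -1440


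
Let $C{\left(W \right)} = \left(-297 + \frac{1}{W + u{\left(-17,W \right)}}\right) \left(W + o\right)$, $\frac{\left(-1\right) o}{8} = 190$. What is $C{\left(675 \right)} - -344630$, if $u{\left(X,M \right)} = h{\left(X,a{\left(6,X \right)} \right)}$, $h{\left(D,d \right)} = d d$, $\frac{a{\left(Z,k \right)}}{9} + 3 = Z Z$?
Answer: $\frac{52938865135}{88884} \approx 5.956 \cdot 10^{5}$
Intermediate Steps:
$a{\left(Z,k \right)} = -27 + 9 Z^{2}$ ($a{\left(Z,k \right)} = -27 + 9 Z Z = -27 + 9 Z^{2}$)
$o = -1520$ ($o = \left(-8\right) 190 = -1520$)
$h{\left(D,d \right)} = d^{2}$
$u{\left(X,M \right)} = 88209$ ($u{\left(X,M \right)} = \left(-27 + 9 \cdot 6^{2}\right)^{2} = \left(-27 + 9 \cdot 36\right)^{2} = \left(-27 + 324\right)^{2} = 297^{2} = 88209$)
$C{\left(W \right)} = \left(-1520 + W\right) \left(-297 + \frac{1}{88209 + W}\right)$ ($C{\left(W \right)} = \left(-297 + \frac{1}{W + 88209}\right) \left(W - 1520\right) = \left(-297 + \frac{1}{88209 + W}\right) \left(-1520 + W\right) = \left(-1520 + W\right) \left(-297 + \frac{1}{88209 + W}\right)$)
$C{\left(675 \right)} - -344630 = \frac{39821069440 - 17378976600 - 297 \cdot 675^{2}}{88209 + 675} - -344630 = \frac{39821069440 - 17378976600 - 135320625}{88884} + 344630 = \frac{1}{88884} \cdot 22306772215 + 344630 = \frac{22306772215}{88884} + 344630 = \frac{52938865135}{88884}$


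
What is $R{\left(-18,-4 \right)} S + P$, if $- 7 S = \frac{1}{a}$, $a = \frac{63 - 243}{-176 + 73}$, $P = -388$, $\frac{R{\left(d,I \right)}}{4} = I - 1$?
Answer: $- \frac{24341}{63} \approx -386.37$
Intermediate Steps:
$R{\left(d,I \right)} = -4 + 4 I$ ($R{\left(d,I \right)} = 4 \left(I - 1\right) = 4 \left(-1 + I\right) = -4 + 4 I$)
$a = \frac{180}{103}$ ($a = - \frac{180}{-103} = \left(-180\right) \left(- \frac{1}{103}\right) = \frac{180}{103} \approx 1.7476$)
$S = - \frac{103}{1260}$ ($S = - \frac{1}{7 \cdot \frac{180}{103}} = \left(- \frac{1}{7}\right) \frac{103}{180} = - \frac{103}{1260} \approx -0.081746$)
$R{\left(-18,-4 \right)} S + P = \left(-4 + 4 \left(-4\right)\right) \left(- \frac{103}{1260}\right) - 388 = \left(-4 - 16\right) \left(- \frac{103}{1260}\right) - 388 = \left(-20\right) \left(- \frac{103}{1260}\right) - 388 = \frac{103}{63} - 388 = - \frac{24341}{63}$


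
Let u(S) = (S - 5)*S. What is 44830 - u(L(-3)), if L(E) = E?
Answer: 44806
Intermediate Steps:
u(S) = S*(-5 + S) (u(S) = (-5 + S)*S = S*(-5 + S))
44830 - u(L(-3)) = 44830 - (-3)*(-5 - 3) = 44830 - (-3)*(-8) = 44830 - 1*24 = 44830 - 24 = 44806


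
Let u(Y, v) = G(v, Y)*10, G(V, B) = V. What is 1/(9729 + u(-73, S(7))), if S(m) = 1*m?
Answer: 1/9799 ≈ 0.00010205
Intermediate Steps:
S(m) = m
u(Y, v) = 10*v (u(Y, v) = v*10 = 10*v)
1/(9729 + u(-73, S(7))) = 1/(9729 + 10*7) = 1/(9729 + 70) = 1/9799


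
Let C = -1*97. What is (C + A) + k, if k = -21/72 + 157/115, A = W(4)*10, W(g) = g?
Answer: -154357/2760 ≈ -55.926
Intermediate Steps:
C = -97
A = 40 (A = 4*10 = 40)
k = 2963/2760 (k = -21*1/72 + 157*(1/115) = -7/24 + 157/115 = 2963/2760 ≈ 1.0736)
(C + A) + k = (-97 + 40) + 2963/2760 = -57 + 2963/2760 = -154357/2760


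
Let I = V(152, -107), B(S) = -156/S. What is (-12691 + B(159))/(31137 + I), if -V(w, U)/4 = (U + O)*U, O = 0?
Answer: 672675/776927 ≈ 0.86582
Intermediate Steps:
V(w, U) = -4*U² (V(w, U) = -4*(U + 0)*U = -4*U*U = -4*U²)
I = -45796 (I = -4*(-107)² = -4*11449 = -45796)
(-12691 + B(159))/(31137 + I) = (-12691 - 156/159)/(31137 - 45796) = (-12691 - 156*1/159)/(-14659) = (-12691 - 52/53)*(-1/14659) = -672675/53*(-1/14659) = 672675/776927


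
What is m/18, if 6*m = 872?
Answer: 218/27 ≈ 8.0741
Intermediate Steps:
m = 436/3 (m = (⅙)*872 = 436/3 ≈ 145.33)
m/18 = (436/3)/18 = (1/18)*(436/3) = 218/27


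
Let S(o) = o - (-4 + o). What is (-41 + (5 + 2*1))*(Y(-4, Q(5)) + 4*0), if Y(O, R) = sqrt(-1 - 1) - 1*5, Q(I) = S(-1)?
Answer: 170 - 34*I*sqrt(2) ≈ 170.0 - 48.083*I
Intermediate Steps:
S(o) = 4 (S(o) = o + (4 - o) = 4)
Q(I) = 4
Y(O, R) = -5 + I*sqrt(2) (Y(O, R) = sqrt(-2) - 5 = I*sqrt(2) - 5 = -5 + I*sqrt(2))
(-41 + (5 + 2*1))*(Y(-4, Q(5)) + 4*0) = (-41 + (5 + 2*1))*((-5 + I*sqrt(2)) + 4*0) = (-41 + (5 + 2))*((-5 + I*sqrt(2)) + 0) = (-41 + 7)*(-5 + I*sqrt(2)) = -34*(-5 + I*sqrt(2)) = 170 - 34*I*sqrt(2)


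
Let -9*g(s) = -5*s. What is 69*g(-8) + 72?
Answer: -704/3 ≈ -234.67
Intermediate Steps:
g(s) = 5*s/9 (g(s) = -(-5)*s/9 = 5*s/9)
69*g(-8) + 72 = 69*((5/9)*(-8)) + 72 = 69*(-40/9) + 72 = -920/3 + 72 = -704/3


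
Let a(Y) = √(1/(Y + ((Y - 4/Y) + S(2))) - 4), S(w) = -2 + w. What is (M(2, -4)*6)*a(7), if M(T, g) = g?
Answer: -36*I*√3854/47 ≈ -47.551*I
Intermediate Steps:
a(Y) = √(-4 + 1/(-4/Y + 2*Y)) (a(Y) = √(1/(Y + ((Y - 4/Y) + (-2 + 2))) - 4) = √(1/(Y + ((Y - 4/Y) + 0)) - 4) = √(1/(Y + (Y - 4/Y)) - 4) = √(1/(-4/Y + 2*Y) - 4) = √(-4 + 1/(-4/Y + 2*Y)))
(M(2, -4)*6)*a(7) = (-4*6)*(√2*√((16 + 7 - 8*7²)/(-2 + 7²))/2) = -12*√2*√((16 + 7 - 8*49)/(-2 + 49)) = -12*√2*√((16 + 7 - 392)/47) = -12*√2*√((1/47)*(-369)) = -12*√2*√(-369/47) = -12*√2*3*I*√1927/47 = -36*I*√3854/47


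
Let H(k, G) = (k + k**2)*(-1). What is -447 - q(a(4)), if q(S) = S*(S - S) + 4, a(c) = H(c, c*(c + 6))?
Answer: -451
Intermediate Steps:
H(k, G) = -k - k**2
a(c) = -c*(1 + c)
q(S) = 4 (q(S) = S*0 + 4 = 0 + 4 = 4)
-447 - q(a(4)) = -447 - 1*4 = -447 - 4 = -451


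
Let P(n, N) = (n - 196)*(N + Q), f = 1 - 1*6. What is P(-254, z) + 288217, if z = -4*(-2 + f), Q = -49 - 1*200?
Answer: 387667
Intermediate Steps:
f = -5 (f = 1 - 6 = -5)
Q = -249 (Q = -49 - 200 = -249)
z = 28 (z = -4*(-2 - 5) = -4*(-7) = 28)
P(n, N) = (-249 + N)*(-196 + n) (P(n, N) = (n - 196)*(N - 249) = (-196 + n)*(-249 + N) = (-249 + N)*(-196 + n))
P(-254, z) + 288217 = (48804 - 249*(-254) - 196*28 + 28*(-254)) + 288217 = (48804 + 63246 - 5488 - 7112) + 288217 = 99450 + 288217 = 387667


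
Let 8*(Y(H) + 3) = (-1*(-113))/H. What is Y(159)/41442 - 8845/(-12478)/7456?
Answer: 7609070111/306519928575552 ≈ 2.4824e-5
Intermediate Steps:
Y(H) = -3 + 113/(8*H) (Y(H) = -3 + ((-1*(-113))/H)/8 = -3 + (113/H)/8 = -3 + 113/(8*H))
Y(159)/41442 - 8845/(-12478)/7456 = (-3 + (113/8)/159)/41442 - 8845/(-12478)/7456 = (-3 + (113/8)*(1/159))*(1/41442) - 8845*(-1/12478)*(1/7456) = (-3 + 113/1272)*(1/41442) + (8845/12478)*(1/7456) = -3703/1272*1/41442 + 8845/93035968 = -3703/52714224 + 8845/93035968 = 7609070111/306519928575552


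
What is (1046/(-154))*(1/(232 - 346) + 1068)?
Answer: -9096539/1254 ≈ -7254.0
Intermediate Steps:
(1046/(-154))*(1/(232 - 346) + 1068) = (1046*(-1/154))*(1/(-114) + 1068) = -523*(-1/114 + 1068)/77 = -523/77*121751/114 = -9096539/1254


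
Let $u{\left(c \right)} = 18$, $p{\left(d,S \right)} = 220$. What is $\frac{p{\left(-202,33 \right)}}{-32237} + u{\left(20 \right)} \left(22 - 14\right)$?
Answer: $\frac{4641908}{32237} \approx 143.99$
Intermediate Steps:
$\frac{p{\left(-202,33 \right)}}{-32237} + u{\left(20 \right)} \left(22 - 14\right) = \frac{220}{-32237} + 18 \left(22 - 14\right) = 220 \left(- \frac{1}{32237}\right) + 18 \cdot 8 = - \frac{220}{32237} + 144 = \frac{4641908}{32237}$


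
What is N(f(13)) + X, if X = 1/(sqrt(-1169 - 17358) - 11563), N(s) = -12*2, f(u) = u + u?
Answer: -3209327467/133721496 - I*sqrt(18527)/133721496 ≈ -24.0 - 1.0179e-6*I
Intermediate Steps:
f(u) = 2*u
N(s) = -24
X = 1/(-11563 + I*sqrt(18527)) (X = 1/(sqrt(-18527) - 11563) = 1/(I*sqrt(18527) - 11563) = 1/(-11563 + I*sqrt(18527)) ≈ -8.6471e-5 - 1.018e-6*I)
N(f(13)) + X = -24 + (-11563/133721496 - I*sqrt(18527)/133721496) = -3209327467/133721496 - I*sqrt(18527)/133721496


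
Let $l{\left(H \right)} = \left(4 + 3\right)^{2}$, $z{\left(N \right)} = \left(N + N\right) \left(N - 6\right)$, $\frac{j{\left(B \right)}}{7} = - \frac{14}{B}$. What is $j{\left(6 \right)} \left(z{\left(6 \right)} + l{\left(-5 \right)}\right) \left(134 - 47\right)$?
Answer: $-69629$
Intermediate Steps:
$j{\left(B \right)} = - \frac{98}{B}$ ($j{\left(B \right)} = 7 \left(- \frac{14}{B}\right) = - \frac{98}{B}$)
$z{\left(N \right)} = 2 N \left(-6 + N\right)$
$l{\left(H \right)} = 49$ ($l{\left(H \right)} = 7^{2} = 49$)
$j{\left(6 \right)} \left(z{\left(6 \right)} + l{\left(-5 \right)}\right) \left(134 - 47\right) = - \frac{98}{6} \left(2 \cdot 6 \left(-6 + 6\right) + 49\right) \left(134 - 47\right) = \left(-98\right) \frac{1}{6} \left(2 \cdot 6 \cdot 0 + 49\right) 87 = - \frac{49 \left(0 + 49\right) 87}{3} = - \frac{49 \cdot 49 \cdot 87}{3} = \left(- \frac{49}{3}\right) 4263 = -69629$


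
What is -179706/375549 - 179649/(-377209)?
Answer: -106572751/47220154247 ≈ -0.0022569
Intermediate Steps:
-179706/375549 - 179649/(-377209) = -179706*1/375549 - 179649*(-1/377209) = -59902/125183 + 179649/377209 = -106572751/47220154247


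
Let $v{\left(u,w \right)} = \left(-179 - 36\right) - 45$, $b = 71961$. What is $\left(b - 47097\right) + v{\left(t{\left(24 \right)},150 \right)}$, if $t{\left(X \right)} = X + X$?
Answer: $24604$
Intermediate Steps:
$t{\left(X \right)} = 2 X$
$v{\left(u,w \right)} = -260$ ($v{\left(u,w \right)} = -215 - 45 = -260$)
$\left(b - 47097\right) + v{\left(t{\left(24 \right)},150 \right)} = \left(71961 - 47097\right) - 260 = 24864 - 260 = 24604$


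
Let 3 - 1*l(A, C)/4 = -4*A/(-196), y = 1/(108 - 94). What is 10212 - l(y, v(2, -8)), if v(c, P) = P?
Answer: 3498602/343 ≈ 10200.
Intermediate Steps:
y = 1/14 ≈ 0.071429
l(A, C) = 12 - 4*A/49 (l(A, C) = 12 - 4*(-4*A)/(-196) = 12 - 4*(-4*A)*(-1)/196 = 12 - 4*A/49)
10212 - l(y, v(2, -8)) = 10212 - (12 - 4/49*1/14) = 10212 - (12 - 2/343) = 10212 - 1*4114/343 = 10212 - 4114/343 = 3498602/343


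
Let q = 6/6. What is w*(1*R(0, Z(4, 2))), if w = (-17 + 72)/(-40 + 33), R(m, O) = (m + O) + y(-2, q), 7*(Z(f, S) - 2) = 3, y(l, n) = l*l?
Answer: -2475/49 ≈ -50.510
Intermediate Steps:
q = 1 (q = 6*(1/6) = 1)
y(l, n) = l**2
Z(f, S) = 17/7 (Z(f, S) = 2 + (1/7)*3 = 2 + 3/7 = 17/7)
R(m, O) = 4 + O + m (R(m, O) = (m + O) + (-2)**2 = (O + m) + 4 = 4 + O + m)
w = -55/7 (w = 55/(-7) = 55*(-1/7) = -55/7 ≈ -7.8571)
w*(1*R(0, Z(4, 2))) = -55*(4 + 17/7 + 0)/7 = -55*45/(7*7) = -55/7*45/7 = -2475/49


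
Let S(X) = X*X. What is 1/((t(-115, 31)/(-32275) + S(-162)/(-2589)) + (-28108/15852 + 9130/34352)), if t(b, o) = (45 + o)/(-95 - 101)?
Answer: -92900752207607400/1081745104218924389 ≈ -0.085880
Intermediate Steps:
t(b, o) = -45/196 - o/196 (t(b, o) = (45 + o)/(-196) = (45 + o)*(-1/196) = -45/196 - o/196)
S(X) = X²
1/((t(-115, 31)/(-32275) + S(-162)/(-2589)) + (-28108/15852 + 9130/34352)) = 1/(((-45/196 - 1/196*31)/(-32275) + (-162)²/(-2589)) + (-28108/15852 + 9130/34352)) = 1/(((-45/196 - 31/196)*(-1/32275) + 26244*(-1/2589)) + (-28108*1/15852 + 9130*(1/34352))) = 1/((-19/49*(-1/32275) - 8748/863) + (-7027/3963 + 4565/17176)) = 1/((19/1581475 - 8748/863) - 102604657/68068488) = 1/(-13834726903/1364812925 - 102604657/68068488) = 1/(-1081745104218924389/92900752207607400) = -92900752207607400/1081745104218924389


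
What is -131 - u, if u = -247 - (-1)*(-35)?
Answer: 151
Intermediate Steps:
u = -282 (u = -247 - 1*35 = -247 - 35 = -282)
-131 - u = -131 - 1*(-282) = -131 + 282 = 151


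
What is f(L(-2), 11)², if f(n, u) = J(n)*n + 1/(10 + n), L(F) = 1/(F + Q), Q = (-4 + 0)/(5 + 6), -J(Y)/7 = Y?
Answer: 37375328929/28332968976 ≈ 1.3191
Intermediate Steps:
J(Y) = -7*Y
Q = -4/11 ≈ -0.36364
L(F) = 1/(-4/11 + F) (L(F) = 1/(F - 4/11) = 1/(-4/11 + F))
f(n, u) = 1/(10 + n) - 7*n² (f(n, u) = (-7*n)*n + 1/(10 + n) = -7*n² + 1/(10 + n) = 1/(10 + n) - 7*n²)
f(L(-2), 11)² = ((1 - 70*121/(-4 + 11*(-2))² - 7*1331/(-4 + 11*(-2))³)/(10 + 11/(-4 + 11*(-2))))² = ((1 - 70*121/(-4 - 22)² - 7*1331/(-4 - 22)³)/(10 + 11/(-4 - 22)))² = ((1 - 70*(11/(-26))² - 7*(11/(-26))³)/(10 + 11/(-26)))² = ((1 - 70*(11*(-1/26))² - 7*(11*(-1/26))³)/(10 + 11*(-1/26)))² = ((1 - 70*(-11/26)² - 7*(-11/26)³)/(10 - 11/26))² = ((1 - 70*121/676 - 7*(-1331/17576))/(249/26))² = (26*(1 - 4235/338 + 9317/17576)/249)² = ((26/249)*(-193327/17576))² = (-193327/168324)² = 37375328929/28332968976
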